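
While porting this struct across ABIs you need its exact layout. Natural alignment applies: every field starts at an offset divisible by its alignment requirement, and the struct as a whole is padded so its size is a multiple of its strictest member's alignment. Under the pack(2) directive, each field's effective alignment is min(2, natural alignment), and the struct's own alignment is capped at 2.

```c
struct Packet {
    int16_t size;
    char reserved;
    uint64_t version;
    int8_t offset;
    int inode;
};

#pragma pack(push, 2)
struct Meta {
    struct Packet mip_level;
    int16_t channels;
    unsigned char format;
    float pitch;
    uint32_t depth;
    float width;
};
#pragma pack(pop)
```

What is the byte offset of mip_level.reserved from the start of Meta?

2

Packet: size at 0 (size 2, align 2) → ends 2; reserved at 2 (size 1, align 1) → ends 3; pad 5 to align 8 for version; version at 8 (size 8, align 8) → ends 16; offset at 16 (size 1, align 1) → ends 17; pad 3 to align 4 for inode; inode at 20 (size 4, align 4) → ends 24; total 24 bytes, alignment 8
mip_level at 0 (size 24, align 2) → ends 24
within Packet: reserved at 2
0 + 2 = 2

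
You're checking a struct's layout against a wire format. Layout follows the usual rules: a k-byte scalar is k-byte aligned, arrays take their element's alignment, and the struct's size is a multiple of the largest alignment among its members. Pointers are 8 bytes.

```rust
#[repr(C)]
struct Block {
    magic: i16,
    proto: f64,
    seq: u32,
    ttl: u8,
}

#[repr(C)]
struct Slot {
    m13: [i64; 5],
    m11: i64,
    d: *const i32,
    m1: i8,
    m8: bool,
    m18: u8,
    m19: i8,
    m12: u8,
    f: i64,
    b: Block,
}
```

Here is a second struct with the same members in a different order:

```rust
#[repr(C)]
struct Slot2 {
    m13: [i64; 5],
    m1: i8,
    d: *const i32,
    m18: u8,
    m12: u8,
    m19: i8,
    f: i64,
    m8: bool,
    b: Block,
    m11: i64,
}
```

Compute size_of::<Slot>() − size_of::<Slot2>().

Block: magic at 0 (size 2, align 2) → ends 2; pad 6 to align 8 for proto; proto at 8 (size 8, align 8) → ends 16; seq at 16 (size 4, align 4) → ends 20; ttl at 20 (size 1, align 1) → ends 21; tail pad 3 to reach multiple of 8; total 24 bytes, alignment 8
m13 at 0 (size 40, align 8) → ends 40
m11 at 40 (size 8, align 8) → ends 48
d at 48 (size 8, align 8) → ends 56
m1 at 56 (size 1, align 1) → ends 57
m8 at 57 (size 1, align 1) → ends 58
m18 at 58 (size 1, align 1) → ends 59
m19 at 59 (size 1, align 1) → ends 60
m12 at 60 (size 1, align 1) → ends 61
pad 3 to align 8 for f
f at 64 (size 8, align 8) → ends 72
b at 72 (size 24, align 8) → ends 96
total 96 bytes, alignment 8
— Slot2 —
m13 at 0 (size 40, align 8) → ends 40
m1 at 40 (size 1, align 1) → ends 41
pad 7 to align 8 for d
d at 48 (size 8, align 8) → ends 56
m18 at 56 (size 1, align 1) → ends 57
m12 at 57 (size 1, align 1) → ends 58
m19 at 58 (size 1, align 1) → ends 59
pad 5 to align 8 for f
f at 64 (size 8, align 8) → ends 72
m8 at 72 (size 1, align 1) → ends 73
pad 7 to align 8 for b
b at 80 (size 24, align 8) → ends 104
m11 at 104 (size 8, align 8) → ends 112
total 112 bytes, alignment 8
96 − 112 = -16

-16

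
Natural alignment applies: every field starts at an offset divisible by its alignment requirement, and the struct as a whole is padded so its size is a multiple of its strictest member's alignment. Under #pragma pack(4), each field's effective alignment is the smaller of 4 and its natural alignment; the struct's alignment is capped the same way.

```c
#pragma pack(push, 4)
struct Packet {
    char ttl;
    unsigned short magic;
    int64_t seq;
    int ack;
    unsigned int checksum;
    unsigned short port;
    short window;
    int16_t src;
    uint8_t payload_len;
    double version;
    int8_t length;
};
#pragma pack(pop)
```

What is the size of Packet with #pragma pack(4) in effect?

0..1  ttl  (1B, 1-aligned)
1..2  -- padding (1B)
2..4  magic  (2B, 2-aligned)
4..12  seq  (8B, 4-aligned)
12..16  ack  (4B, 4-aligned)
16..20  checksum  (4B, 4-aligned)
20..22  port  (2B, 2-aligned)
22..24  window  (2B, 2-aligned)
24..26  src  (2B, 2-aligned)
26..27  payload_len  (1B, 1-aligned)
27..28  -- padding (1B)
28..36  version  (8B, 4-aligned)
36..37  length  (1B, 1-aligned)
37..40  -- tail padding (3B)
sizeof = 40, alignof = 4

40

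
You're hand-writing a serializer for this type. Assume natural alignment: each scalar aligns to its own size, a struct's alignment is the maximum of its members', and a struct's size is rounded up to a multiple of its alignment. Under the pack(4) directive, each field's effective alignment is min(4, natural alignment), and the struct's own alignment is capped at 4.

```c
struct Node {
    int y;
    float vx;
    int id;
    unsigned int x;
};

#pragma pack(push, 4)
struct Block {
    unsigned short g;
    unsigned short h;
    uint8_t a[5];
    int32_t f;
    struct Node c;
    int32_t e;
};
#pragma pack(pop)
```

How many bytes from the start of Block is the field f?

Node: 0..4  y  (4B, 4-aligned); 4..8  vx  (4B, 4-aligned); 8..12  id  (4B, 4-aligned); 12..16  x  (4B, 4-aligned); sizeof = 16, alignof = 4
0..2  g  (2B, 2-aligned)
2..4  h  (2B, 2-aligned)
4..9  a  (5B, 1-aligned)
9..12  -- padding (3B)
12..16  f  (4B, 4-aligned)

12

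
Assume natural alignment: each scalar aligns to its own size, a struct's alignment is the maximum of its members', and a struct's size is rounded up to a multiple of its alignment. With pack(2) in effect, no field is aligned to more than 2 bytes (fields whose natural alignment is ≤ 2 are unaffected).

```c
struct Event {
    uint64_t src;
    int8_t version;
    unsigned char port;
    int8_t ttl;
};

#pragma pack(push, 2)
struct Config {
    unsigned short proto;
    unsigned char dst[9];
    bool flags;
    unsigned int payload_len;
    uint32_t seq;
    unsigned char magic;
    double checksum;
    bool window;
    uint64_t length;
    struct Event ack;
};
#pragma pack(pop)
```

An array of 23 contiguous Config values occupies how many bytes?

1288

Event: @0: src [8B, align 8] → 8; @8: version [1B, align 1] → 9; @9: port [1B, align 1] → 10; @10: ttl [1B, align 1] → 11; +5 tail pad (align 8); size 16, align 8
@0: proto [2B, align 2] → 2
@2: dst [9B, align 1] → 11
@11: flags [1B, align 1] → 12
@12: payload_len [4B, align 2] → 16
@16: seq [4B, align 2] → 20
@20: magic [1B, align 1] → 21
+1 pad (align 2)
@22: checksum [8B, align 2] → 30
@30: window [1B, align 1] → 31
+1 pad (align 2)
@32: length [8B, align 2] → 40
@40: ack [16B, align 2] → 56
size 56, align 2
array of 23: 23 × 56 = 1288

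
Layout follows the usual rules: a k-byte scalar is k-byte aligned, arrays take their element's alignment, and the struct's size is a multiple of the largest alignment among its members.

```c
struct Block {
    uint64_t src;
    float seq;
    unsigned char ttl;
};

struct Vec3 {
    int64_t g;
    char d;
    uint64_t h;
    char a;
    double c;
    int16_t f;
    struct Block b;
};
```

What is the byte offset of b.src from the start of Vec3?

48

Block: 0..8  src  (8B, 8-aligned); 8..12  seq  (4B, 4-aligned); 12..13  ttl  (1B, 1-aligned); 13..16  -- tail padding (3B); sizeof = 16, alignof = 8
0..8  g  (8B, 8-aligned)
8..9  d  (1B, 1-aligned)
9..16  -- padding (7B)
16..24  h  (8B, 8-aligned)
24..25  a  (1B, 1-aligned)
25..32  -- padding (7B)
32..40  c  (8B, 8-aligned)
40..42  f  (2B, 2-aligned)
42..48  -- padding (6B)
48..64  b  (16B, 8-aligned)
within Block: src at 0
48 + 0 = 48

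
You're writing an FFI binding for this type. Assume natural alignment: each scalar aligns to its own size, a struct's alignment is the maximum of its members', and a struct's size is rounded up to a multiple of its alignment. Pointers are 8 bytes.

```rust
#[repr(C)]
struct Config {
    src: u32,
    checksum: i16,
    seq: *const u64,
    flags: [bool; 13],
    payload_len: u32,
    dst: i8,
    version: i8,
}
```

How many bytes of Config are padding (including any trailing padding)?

7

0..4  src  (4B, 4-aligned)
4..6  checksum  (2B, 2-aligned)
6..8  -- padding (2B)
8..16  seq  (8B, 8-aligned)
16..29  flags  (13B, 1-aligned)
29..32  -- padding (3B)
32..36  payload_len  (4B, 4-aligned)
36..37  dst  (1B, 1-aligned)
37..38  version  (1B, 1-aligned)
38..40  -- tail padding (2B)
sizeof = 40, alignof = 8
data bytes 33, size 40 → padding 7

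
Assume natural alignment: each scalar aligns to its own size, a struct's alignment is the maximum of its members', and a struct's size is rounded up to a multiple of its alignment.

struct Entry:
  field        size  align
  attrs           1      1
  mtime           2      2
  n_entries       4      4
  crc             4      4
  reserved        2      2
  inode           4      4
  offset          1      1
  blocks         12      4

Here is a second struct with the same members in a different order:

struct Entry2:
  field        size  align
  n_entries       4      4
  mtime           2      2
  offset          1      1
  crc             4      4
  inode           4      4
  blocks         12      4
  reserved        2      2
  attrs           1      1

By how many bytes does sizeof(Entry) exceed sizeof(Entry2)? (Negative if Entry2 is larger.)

4

attrs at 0 (size 1, align 1) → ends 1
pad 1 to align 2 for mtime
mtime at 2 (size 2, align 2) → ends 4
n_entries at 4 (size 4, align 4) → ends 8
crc at 8 (size 4, align 4) → ends 12
reserved at 12 (size 2, align 2) → ends 14
pad 2 to align 4 for inode
inode at 16 (size 4, align 4) → ends 20
offset at 20 (size 1, align 1) → ends 21
pad 3 to align 4 for blocks
blocks at 24 (size 12, align 4) → ends 36
total 36 bytes, alignment 4
— Entry2 —
n_entries at 0 (size 4, align 4) → ends 4
mtime at 4 (size 2, align 2) → ends 6
offset at 6 (size 1, align 1) → ends 7
pad 1 to align 4 for crc
crc at 8 (size 4, align 4) → ends 12
inode at 12 (size 4, align 4) → ends 16
blocks at 16 (size 12, align 4) → ends 28
reserved at 28 (size 2, align 2) → ends 30
attrs at 30 (size 1, align 1) → ends 31
tail pad 1 to reach multiple of 4
total 32 bytes, alignment 4
36 − 32 = 4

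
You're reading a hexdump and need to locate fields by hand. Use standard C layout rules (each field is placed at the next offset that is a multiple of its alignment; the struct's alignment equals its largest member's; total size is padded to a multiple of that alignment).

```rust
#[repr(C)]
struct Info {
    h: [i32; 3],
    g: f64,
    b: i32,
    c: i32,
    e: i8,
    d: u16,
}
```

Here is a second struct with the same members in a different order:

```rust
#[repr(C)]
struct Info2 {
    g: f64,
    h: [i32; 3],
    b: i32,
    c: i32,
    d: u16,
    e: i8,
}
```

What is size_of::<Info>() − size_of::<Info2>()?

@0: h [12B, align 4] → 12
+4 pad (align 8)
@16: g [8B, align 8] → 24
@24: b [4B, align 4] → 28
@28: c [4B, align 4] → 32
@32: e [1B, align 1] → 33
+1 pad (align 2)
@34: d [2B, align 2] → 36
+4 tail pad (align 8)
size 40, align 8
— Info2 —
@0: g [8B, align 8] → 8
@8: h [12B, align 4] → 20
@20: b [4B, align 4] → 24
@24: c [4B, align 4] → 28
@28: d [2B, align 2] → 30
@30: e [1B, align 1] → 31
+1 tail pad (align 8)
size 32, align 8
40 − 32 = 8

8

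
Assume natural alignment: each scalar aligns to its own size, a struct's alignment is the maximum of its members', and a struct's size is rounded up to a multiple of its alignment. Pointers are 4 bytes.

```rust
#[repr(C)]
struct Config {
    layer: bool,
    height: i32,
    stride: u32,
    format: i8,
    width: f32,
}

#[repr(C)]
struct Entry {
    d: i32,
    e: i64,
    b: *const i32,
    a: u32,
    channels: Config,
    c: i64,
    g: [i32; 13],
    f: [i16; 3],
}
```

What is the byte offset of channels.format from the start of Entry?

Config: @0: layer [1B, align 1] → 1; +3 pad (align 4); @4: height [4B, align 4] → 8; @8: stride [4B, align 4] → 12; @12: format [1B, align 1] → 13; +3 pad (align 4); @16: width [4B, align 4] → 20; size 20, align 4
@0: d [4B, align 4] → 4
+4 pad (align 8)
@8: e [8B, align 8] → 16
@16: b [4B, align 4] → 20
@20: a [4B, align 4] → 24
@24: channels [20B, align 4] → 44
within Config: format at 12
24 + 12 = 36

36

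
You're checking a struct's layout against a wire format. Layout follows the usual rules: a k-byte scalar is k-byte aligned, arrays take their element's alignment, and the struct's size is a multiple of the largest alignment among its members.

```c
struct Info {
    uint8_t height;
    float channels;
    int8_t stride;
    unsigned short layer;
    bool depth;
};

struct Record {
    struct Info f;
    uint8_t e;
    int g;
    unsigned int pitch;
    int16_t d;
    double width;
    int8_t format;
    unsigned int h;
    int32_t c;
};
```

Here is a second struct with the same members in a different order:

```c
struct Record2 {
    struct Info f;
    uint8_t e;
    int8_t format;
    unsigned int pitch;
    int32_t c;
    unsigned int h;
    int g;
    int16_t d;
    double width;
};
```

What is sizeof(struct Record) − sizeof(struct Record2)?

8

Info: 0..1  height  (1B, 1-aligned); 1..4  -- padding (3B); 4..8  channels  (4B, 4-aligned); 8..9  stride  (1B, 1-aligned); 9..10  -- padding (1B); 10..12  layer  (2B, 2-aligned); 12..13  depth  (1B, 1-aligned); 13..16  -- tail padding (3B); sizeof = 16, alignof = 4
0..16  f  (16B, 4-aligned)
16..17  e  (1B, 1-aligned)
17..20  -- padding (3B)
20..24  g  (4B, 4-aligned)
24..28  pitch  (4B, 4-aligned)
28..30  d  (2B, 2-aligned)
30..32  -- padding (2B)
32..40  width  (8B, 8-aligned)
40..41  format  (1B, 1-aligned)
41..44  -- padding (3B)
44..48  h  (4B, 4-aligned)
48..52  c  (4B, 4-aligned)
52..56  -- tail padding (4B)
sizeof = 56, alignof = 8
— Record2 —
0..16  f  (16B, 4-aligned)
16..17  e  (1B, 1-aligned)
17..18  format  (1B, 1-aligned)
18..20  -- padding (2B)
20..24  pitch  (4B, 4-aligned)
24..28  c  (4B, 4-aligned)
28..32  h  (4B, 4-aligned)
32..36  g  (4B, 4-aligned)
36..38  d  (2B, 2-aligned)
38..40  -- padding (2B)
40..48  width  (8B, 8-aligned)
sizeof = 48, alignof = 8
56 − 48 = 8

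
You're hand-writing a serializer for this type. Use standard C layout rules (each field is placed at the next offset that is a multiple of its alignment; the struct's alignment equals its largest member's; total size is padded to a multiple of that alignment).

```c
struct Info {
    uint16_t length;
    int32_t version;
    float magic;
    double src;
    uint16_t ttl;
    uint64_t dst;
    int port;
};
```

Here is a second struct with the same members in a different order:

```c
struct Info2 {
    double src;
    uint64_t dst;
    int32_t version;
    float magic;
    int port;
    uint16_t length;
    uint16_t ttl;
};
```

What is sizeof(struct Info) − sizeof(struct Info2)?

length at 0 (size 2, align 2) → ends 2
pad 2 to align 4 for version
version at 4 (size 4, align 4) → ends 8
magic at 8 (size 4, align 4) → ends 12
pad 4 to align 8 for src
src at 16 (size 8, align 8) → ends 24
ttl at 24 (size 2, align 2) → ends 26
pad 6 to align 8 for dst
dst at 32 (size 8, align 8) → ends 40
port at 40 (size 4, align 4) → ends 44
tail pad 4 to reach multiple of 8
total 48 bytes, alignment 8
— Info2 —
src at 0 (size 8, align 8) → ends 8
dst at 8 (size 8, align 8) → ends 16
version at 16 (size 4, align 4) → ends 20
magic at 20 (size 4, align 4) → ends 24
port at 24 (size 4, align 4) → ends 28
length at 28 (size 2, align 2) → ends 30
ttl at 30 (size 2, align 2) → ends 32
total 32 bytes, alignment 8
48 − 32 = 16

16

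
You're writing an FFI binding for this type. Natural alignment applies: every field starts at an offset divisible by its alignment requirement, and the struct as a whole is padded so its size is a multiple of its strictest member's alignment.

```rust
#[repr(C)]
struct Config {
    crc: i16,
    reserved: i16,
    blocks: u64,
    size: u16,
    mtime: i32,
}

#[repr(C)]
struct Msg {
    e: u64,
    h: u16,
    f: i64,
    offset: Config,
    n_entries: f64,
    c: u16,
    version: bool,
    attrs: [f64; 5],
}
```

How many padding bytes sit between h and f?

6

Config: 0..2  crc  (2B, 2-aligned); 2..4  reserved  (2B, 2-aligned); 4..8  -- padding (4B); 8..16  blocks  (8B, 8-aligned); 16..18  size  (2B, 2-aligned); 18..20  -- padding (2B); 20..24  mtime  (4B, 4-aligned); sizeof = 24, alignof = 8
0..8  e  (8B, 8-aligned)
8..10  h  (2B, 2-aligned)
10..16  -- padding (6B)
16..24  f  (8B, 8-aligned)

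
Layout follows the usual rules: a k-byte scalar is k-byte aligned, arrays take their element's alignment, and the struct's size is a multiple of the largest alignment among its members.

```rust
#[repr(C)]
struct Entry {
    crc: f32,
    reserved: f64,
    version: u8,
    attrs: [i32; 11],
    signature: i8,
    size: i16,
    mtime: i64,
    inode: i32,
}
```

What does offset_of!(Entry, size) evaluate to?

0..4  crc  (4B, 4-aligned)
4..8  -- padding (4B)
8..16  reserved  (8B, 8-aligned)
16..17  version  (1B, 1-aligned)
17..20  -- padding (3B)
20..64  attrs  (44B, 4-aligned)
64..65  signature  (1B, 1-aligned)
65..66  -- padding (1B)
66..68  size  (2B, 2-aligned)

66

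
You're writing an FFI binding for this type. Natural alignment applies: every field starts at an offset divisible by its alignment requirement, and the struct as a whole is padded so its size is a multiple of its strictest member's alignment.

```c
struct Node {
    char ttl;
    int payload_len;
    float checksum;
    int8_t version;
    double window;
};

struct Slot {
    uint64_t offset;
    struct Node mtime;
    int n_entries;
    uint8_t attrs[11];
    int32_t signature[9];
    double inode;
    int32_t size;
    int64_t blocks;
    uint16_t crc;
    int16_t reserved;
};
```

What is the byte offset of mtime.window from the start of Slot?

Node: 0..1  ttl  (1B, 1-aligned); 1..4  -- padding (3B); 4..8  payload_len  (4B, 4-aligned); 8..12  checksum  (4B, 4-aligned); 12..13  version  (1B, 1-aligned); 13..16  -- padding (3B); 16..24  window  (8B, 8-aligned); sizeof = 24, alignof = 8
0..8  offset  (8B, 8-aligned)
8..32  mtime  (24B, 8-aligned)
within Node: window at 16
8 + 16 = 24

24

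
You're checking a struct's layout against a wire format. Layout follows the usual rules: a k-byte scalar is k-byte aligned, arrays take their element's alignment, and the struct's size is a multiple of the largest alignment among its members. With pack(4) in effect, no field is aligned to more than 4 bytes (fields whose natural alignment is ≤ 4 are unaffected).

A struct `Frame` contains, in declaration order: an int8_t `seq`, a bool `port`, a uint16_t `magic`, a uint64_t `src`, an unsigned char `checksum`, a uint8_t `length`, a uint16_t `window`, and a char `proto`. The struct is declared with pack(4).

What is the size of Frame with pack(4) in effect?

@0: seq [1B, align 1] → 1
@1: port [1B, align 1] → 2
@2: magic [2B, align 2] → 4
@4: src [8B, align 4] → 12
@12: checksum [1B, align 1] → 13
@13: length [1B, align 1] → 14
@14: window [2B, align 2] → 16
@16: proto [1B, align 1] → 17
+3 tail pad (align 4)
size 20, align 4

20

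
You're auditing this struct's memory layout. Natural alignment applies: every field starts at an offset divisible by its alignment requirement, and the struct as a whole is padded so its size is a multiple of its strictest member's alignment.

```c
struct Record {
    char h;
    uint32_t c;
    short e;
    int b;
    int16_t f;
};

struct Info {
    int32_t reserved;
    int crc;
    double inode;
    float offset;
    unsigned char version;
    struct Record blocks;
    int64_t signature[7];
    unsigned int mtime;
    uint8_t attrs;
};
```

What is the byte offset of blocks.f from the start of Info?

40

Record: @0: h [1B, align 1] → 1; +3 pad (align 4); @4: c [4B, align 4] → 8; @8: e [2B, align 2] → 10; +2 pad (align 4); @12: b [4B, align 4] → 16; @16: f [2B, align 2] → 18; +2 tail pad (align 4); size 20, align 4
@0: reserved [4B, align 4] → 4
@4: crc [4B, align 4] → 8
@8: inode [8B, align 8] → 16
@16: offset [4B, align 4] → 20
@20: version [1B, align 1] → 21
+3 pad (align 4)
@24: blocks [20B, align 4] → 44
within Record: f at 16
24 + 16 = 40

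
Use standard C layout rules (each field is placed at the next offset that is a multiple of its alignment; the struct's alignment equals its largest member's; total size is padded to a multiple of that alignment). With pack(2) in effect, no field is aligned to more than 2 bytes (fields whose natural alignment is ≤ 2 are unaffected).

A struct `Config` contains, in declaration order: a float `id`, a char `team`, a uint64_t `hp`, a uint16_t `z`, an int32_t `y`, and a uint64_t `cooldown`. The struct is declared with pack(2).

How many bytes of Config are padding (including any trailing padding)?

id at 0 (size 4, align 2) → ends 4
team at 4 (size 1, align 1) → ends 5
pad 1 to align 2 for hp
hp at 6 (size 8, align 2) → ends 14
z at 14 (size 2, align 2) → ends 16
y at 16 (size 4, align 2) → ends 20
cooldown at 20 (size 8, align 2) → ends 28
total 28 bytes, alignment 2
data bytes 27, size 28 → padding 1

1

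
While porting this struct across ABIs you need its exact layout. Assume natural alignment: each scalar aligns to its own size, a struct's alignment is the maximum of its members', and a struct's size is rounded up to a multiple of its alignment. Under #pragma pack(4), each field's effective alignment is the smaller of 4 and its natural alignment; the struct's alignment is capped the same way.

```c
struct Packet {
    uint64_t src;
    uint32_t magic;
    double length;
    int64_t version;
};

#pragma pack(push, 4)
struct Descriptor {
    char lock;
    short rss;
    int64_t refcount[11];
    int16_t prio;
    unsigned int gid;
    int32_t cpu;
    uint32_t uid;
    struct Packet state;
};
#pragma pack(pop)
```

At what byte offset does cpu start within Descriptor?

100

Packet: 0..8  src  (8B, 8-aligned); 8..12  magic  (4B, 4-aligned); 12..16  -- padding (4B); 16..24  length  (8B, 8-aligned); 24..32  version  (8B, 8-aligned); sizeof = 32, alignof = 8
0..1  lock  (1B, 1-aligned)
1..2  -- padding (1B)
2..4  rss  (2B, 2-aligned)
4..92  refcount  (88B, 4-aligned)
92..94  prio  (2B, 2-aligned)
94..96  -- padding (2B)
96..100  gid  (4B, 4-aligned)
100..104  cpu  (4B, 4-aligned)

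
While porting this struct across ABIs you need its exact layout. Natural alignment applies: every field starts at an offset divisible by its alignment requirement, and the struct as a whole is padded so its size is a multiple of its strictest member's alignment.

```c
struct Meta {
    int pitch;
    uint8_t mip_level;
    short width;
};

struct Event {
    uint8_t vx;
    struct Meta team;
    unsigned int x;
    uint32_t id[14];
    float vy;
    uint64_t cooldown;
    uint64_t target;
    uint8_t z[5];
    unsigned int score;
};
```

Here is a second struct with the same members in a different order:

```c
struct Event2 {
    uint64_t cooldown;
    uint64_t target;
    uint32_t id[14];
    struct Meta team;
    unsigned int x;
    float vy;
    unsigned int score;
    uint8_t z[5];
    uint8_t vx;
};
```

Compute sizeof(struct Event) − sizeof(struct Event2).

Meta: pitch at 0 (size 4, align 4) → ends 4; mip_level at 4 (size 1, align 1) → ends 5; pad 1 to align 2 for width; width at 6 (size 2, align 2) → ends 8; total 8 bytes, alignment 4
vx at 0 (size 1, align 1) → ends 1
pad 3 to align 4 for team
team at 4 (size 8, align 4) → ends 12
x at 12 (size 4, align 4) → ends 16
id at 16 (size 56, align 4) → ends 72
vy at 72 (size 4, align 4) → ends 76
pad 4 to align 8 for cooldown
cooldown at 80 (size 8, align 8) → ends 88
target at 88 (size 8, align 8) → ends 96
z at 96 (size 5, align 1) → ends 101
pad 3 to align 4 for score
score at 104 (size 4, align 4) → ends 108
tail pad 4 to reach multiple of 8
total 112 bytes, alignment 8
— Event2 —
cooldown at 0 (size 8, align 8) → ends 8
target at 8 (size 8, align 8) → ends 16
id at 16 (size 56, align 4) → ends 72
team at 72 (size 8, align 4) → ends 80
x at 80 (size 4, align 4) → ends 84
vy at 84 (size 4, align 4) → ends 88
score at 88 (size 4, align 4) → ends 92
z at 92 (size 5, align 1) → ends 97
vx at 97 (size 1, align 1) → ends 98
tail pad 6 to reach multiple of 8
total 104 bytes, alignment 8
112 − 104 = 8

8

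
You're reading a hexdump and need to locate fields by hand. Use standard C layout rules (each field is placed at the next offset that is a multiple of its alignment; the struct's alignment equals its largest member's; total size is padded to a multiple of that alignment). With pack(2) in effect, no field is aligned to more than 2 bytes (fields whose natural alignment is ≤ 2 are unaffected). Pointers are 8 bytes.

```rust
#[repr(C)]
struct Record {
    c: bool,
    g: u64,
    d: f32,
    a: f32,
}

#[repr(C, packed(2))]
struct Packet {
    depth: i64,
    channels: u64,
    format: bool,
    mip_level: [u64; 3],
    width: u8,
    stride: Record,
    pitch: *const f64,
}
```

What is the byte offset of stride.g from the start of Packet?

52

Record: 0..1  c  (1B, 1-aligned); 1..8  -- padding (7B); 8..16  g  (8B, 8-aligned); 16..20  d  (4B, 4-aligned); 20..24  a  (4B, 4-aligned); sizeof = 24, alignof = 8
0..8  depth  (8B, 2-aligned)
8..16  channels  (8B, 2-aligned)
16..17  format  (1B, 1-aligned)
17..18  -- padding (1B)
18..42  mip_level  (24B, 2-aligned)
42..43  width  (1B, 1-aligned)
43..44  -- padding (1B)
44..68  stride  (24B, 2-aligned)
within Record: g at 8
44 + 8 = 52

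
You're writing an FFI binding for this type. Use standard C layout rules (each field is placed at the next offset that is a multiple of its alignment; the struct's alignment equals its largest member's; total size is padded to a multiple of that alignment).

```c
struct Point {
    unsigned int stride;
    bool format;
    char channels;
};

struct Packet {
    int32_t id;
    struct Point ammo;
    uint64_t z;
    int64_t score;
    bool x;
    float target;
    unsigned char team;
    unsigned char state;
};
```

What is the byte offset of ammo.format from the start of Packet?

Point: 0..4  stride  (4B, 4-aligned); 4..5  format  (1B, 1-aligned); 5..6  channels  (1B, 1-aligned); 6..8  -- tail padding (2B); sizeof = 8, alignof = 4
0..4  id  (4B, 4-aligned)
4..12  ammo  (8B, 4-aligned)
within Point: format at 4
4 + 4 = 8

8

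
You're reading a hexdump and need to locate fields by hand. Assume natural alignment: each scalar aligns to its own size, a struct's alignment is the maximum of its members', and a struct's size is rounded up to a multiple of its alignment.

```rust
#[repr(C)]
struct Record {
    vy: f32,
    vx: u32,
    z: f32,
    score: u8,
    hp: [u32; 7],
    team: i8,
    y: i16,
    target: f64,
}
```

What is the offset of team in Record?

@0: vy [4B, align 4] → 4
@4: vx [4B, align 4] → 8
@8: z [4B, align 4] → 12
@12: score [1B, align 1] → 13
+3 pad (align 4)
@16: hp [28B, align 4] → 44
@44: team [1B, align 1] → 45

44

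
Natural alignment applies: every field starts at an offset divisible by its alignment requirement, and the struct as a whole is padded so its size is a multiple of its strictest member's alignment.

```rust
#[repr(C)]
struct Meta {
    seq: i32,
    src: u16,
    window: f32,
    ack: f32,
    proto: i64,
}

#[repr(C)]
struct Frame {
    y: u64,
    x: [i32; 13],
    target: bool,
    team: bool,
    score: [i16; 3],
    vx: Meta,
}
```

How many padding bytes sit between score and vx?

Meta: @0: seq [4B, align 4] → 4; @4: src [2B, align 2] → 6; +2 pad (align 4); @8: window [4B, align 4] → 12; @12: ack [4B, align 4] → 16; @16: proto [8B, align 8] → 24; size 24, align 8
@0: y [8B, align 8] → 8
@8: x [52B, align 4] → 60
@60: target [1B, align 1] → 61
@61: team [1B, align 1] → 62
@62: score [6B, align 2] → 68
+4 pad (align 8)
@72: vx [24B, align 8] → 96

4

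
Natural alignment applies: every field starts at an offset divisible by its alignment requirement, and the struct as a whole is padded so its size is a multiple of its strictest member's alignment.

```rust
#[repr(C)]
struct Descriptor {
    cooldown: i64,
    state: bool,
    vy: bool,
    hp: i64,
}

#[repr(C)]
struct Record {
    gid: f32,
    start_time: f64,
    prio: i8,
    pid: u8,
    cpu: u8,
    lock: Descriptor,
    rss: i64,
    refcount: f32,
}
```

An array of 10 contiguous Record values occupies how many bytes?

Descriptor: 0..8  cooldown  (8B, 8-aligned); 8..9  state  (1B, 1-aligned); 9..10  vy  (1B, 1-aligned); 10..16  -- padding (6B); 16..24  hp  (8B, 8-aligned); sizeof = 24, alignof = 8
0..4  gid  (4B, 4-aligned)
4..8  -- padding (4B)
8..16  start_time  (8B, 8-aligned)
16..17  prio  (1B, 1-aligned)
17..18  pid  (1B, 1-aligned)
18..19  cpu  (1B, 1-aligned)
19..24  -- padding (5B)
24..48  lock  (24B, 8-aligned)
48..56  rss  (8B, 8-aligned)
56..60  refcount  (4B, 4-aligned)
60..64  -- tail padding (4B)
sizeof = 64, alignof = 8
array of 10: 10 × 64 = 640

640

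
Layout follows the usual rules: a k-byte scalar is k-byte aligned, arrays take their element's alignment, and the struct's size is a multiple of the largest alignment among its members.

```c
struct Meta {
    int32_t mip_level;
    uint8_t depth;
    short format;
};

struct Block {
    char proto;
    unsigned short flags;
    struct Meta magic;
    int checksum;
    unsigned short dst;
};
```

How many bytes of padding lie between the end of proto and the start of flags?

Meta: mip_level at 0 (size 4, align 4) → ends 4; depth at 4 (size 1, align 1) → ends 5; pad 1 to align 2 for format; format at 6 (size 2, align 2) → ends 8; total 8 bytes, alignment 4
proto at 0 (size 1, align 1) → ends 1
pad 1 to align 2 for flags
flags at 2 (size 2, align 2) → ends 4

1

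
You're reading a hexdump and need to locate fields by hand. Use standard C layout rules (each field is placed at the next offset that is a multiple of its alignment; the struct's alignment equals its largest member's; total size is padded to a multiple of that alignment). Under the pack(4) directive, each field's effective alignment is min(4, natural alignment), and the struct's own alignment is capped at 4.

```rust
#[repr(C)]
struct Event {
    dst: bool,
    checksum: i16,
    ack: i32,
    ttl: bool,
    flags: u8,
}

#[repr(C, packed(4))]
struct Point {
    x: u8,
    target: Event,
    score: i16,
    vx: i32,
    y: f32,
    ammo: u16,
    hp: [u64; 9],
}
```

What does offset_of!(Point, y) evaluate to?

Event: dst at 0 (size 1, align 1) → ends 1; pad 1 to align 2 for checksum; checksum at 2 (size 2, align 2) → ends 4; ack at 4 (size 4, align 4) → ends 8; ttl at 8 (size 1, align 1) → ends 9; flags at 9 (size 1, align 1) → ends 10; tail pad 2 to reach multiple of 4; total 12 bytes, alignment 4
x at 0 (size 1, align 1) → ends 1
pad 3 to align 4 for target
target at 4 (size 12, align 4) → ends 16
score at 16 (size 2, align 2) → ends 18
pad 2 to align 4 for vx
vx at 20 (size 4, align 4) → ends 24
y at 24 (size 4, align 4) → ends 28

24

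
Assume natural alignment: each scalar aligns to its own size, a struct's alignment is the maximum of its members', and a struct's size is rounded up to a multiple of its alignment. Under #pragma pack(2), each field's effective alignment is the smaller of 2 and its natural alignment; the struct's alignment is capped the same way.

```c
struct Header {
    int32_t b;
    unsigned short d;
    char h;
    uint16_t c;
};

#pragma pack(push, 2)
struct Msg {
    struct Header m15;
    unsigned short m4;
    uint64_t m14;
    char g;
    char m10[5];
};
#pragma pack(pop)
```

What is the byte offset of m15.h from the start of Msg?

6

Header: b at 0 (size 4, align 4) → ends 4; d at 4 (size 2, align 2) → ends 6; h at 6 (size 1, align 1) → ends 7; pad 1 to align 2 for c; c at 8 (size 2, align 2) → ends 10; tail pad 2 to reach multiple of 4; total 12 bytes, alignment 4
m15 at 0 (size 12, align 2) → ends 12
within Header: h at 6
0 + 6 = 6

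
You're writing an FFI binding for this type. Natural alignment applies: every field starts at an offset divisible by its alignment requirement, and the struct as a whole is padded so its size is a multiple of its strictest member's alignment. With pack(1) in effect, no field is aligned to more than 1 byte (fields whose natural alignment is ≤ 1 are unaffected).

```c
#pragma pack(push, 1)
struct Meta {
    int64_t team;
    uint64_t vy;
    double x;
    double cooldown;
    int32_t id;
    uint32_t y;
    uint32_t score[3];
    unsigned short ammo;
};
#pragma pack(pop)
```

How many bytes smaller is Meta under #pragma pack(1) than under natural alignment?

natural layout:
  @0: team [8B, align 8] → 8
  @8: vy [8B, align 8] → 16
  @16: x [8B, align 8] → 24
  @24: cooldown [8B, align 8] → 32
  @32: id [4B, align 4] → 36
  @36: y [4B, align 4] → 40
  @40: score [12B, align 4] → 52
  @52: ammo [2B, align 2] → 54
  +2 tail pad (align 8)
  size 56, align 8
packed(1) layout:
  @0: team [8B, align 1] → 8
  @8: vy [8B, align 1] → 16
  @16: x [8B, align 1] → 24
  @24: cooldown [8B, align 1] → 32
  @32: id [4B, align 1] → 36
  @36: y [4B, align 1] → 40
  @40: score [12B, align 1] → 52
  @52: ammo [2B, align 1] → 54
  size 54, align 1
56 − 54 = 2

2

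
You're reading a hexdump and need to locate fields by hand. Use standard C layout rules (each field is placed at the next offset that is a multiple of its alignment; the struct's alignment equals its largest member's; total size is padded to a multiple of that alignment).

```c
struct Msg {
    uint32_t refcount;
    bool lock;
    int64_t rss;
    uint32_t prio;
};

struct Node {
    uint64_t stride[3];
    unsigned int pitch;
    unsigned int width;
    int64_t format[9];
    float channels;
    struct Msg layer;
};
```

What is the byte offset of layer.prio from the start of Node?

128

Msg: refcount at 0 (size 4, align 4) → ends 4; lock at 4 (size 1, align 1) → ends 5; pad 3 to align 8 for rss; rss at 8 (size 8, align 8) → ends 16; prio at 16 (size 4, align 4) → ends 20; tail pad 4 to reach multiple of 8; total 24 bytes, alignment 8
stride at 0 (size 24, align 8) → ends 24
pitch at 24 (size 4, align 4) → ends 28
width at 28 (size 4, align 4) → ends 32
format at 32 (size 72, align 8) → ends 104
channels at 104 (size 4, align 4) → ends 108
pad 4 to align 8 for layer
layer at 112 (size 24, align 8) → ends 136
within Msg: prio at 16
112 + 16 = 128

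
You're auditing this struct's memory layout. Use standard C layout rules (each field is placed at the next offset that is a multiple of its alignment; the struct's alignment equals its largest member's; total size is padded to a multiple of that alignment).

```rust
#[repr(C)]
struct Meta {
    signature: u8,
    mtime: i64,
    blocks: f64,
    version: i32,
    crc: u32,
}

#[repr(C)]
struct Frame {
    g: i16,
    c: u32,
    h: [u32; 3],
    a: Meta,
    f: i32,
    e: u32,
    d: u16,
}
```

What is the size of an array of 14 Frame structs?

1008

Meta: 0..1  signature  (1B, 1-aligned); 1..8  -- padding (7B); 8..16  mtime  (8B, 8-aligned); 16..24  blocks  (8B, 8-aligned); 24..28  version  (4B, 4-aligned); 28..32  crc  (4B, 4-aligned); sizeof = 32, alignof = 8
0..2  g  (2B, 2-aligned)
2..4  -- padding (2B)
4..8  c  (4B, 4-aligned)
8..20  h  (12B, 4-aligned)
20..24  -- padding (4B)
24..56  a  (32B, 8-aligned)
56..60  f  (4B, 4-aligned)
60..64  e  (4B, 4-aligned)
64..66  d  (2B, 2-aligned)
66..72  -- tail padding (6B)
sizeof = 72, alignof = 8
array of 14: 14 × 72 = 1008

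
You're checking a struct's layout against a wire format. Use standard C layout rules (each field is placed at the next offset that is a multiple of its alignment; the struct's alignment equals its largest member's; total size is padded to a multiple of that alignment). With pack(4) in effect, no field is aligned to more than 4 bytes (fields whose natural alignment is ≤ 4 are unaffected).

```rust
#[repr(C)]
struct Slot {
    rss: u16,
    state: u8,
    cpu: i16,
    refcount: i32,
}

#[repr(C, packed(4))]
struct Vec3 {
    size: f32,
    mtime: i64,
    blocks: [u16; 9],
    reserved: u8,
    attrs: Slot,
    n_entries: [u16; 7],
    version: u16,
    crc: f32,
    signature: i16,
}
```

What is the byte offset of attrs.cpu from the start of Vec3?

Slot: rss at 0 (size 2, align 2) → ends 2; state at 2 (size 1, align 1) → ends 3; pad 1 to align 2 for cpu; cpu at 4 (size 2, align 2) → ends 6; pad 2 to align 4 for refcount; refcount at 8 (size 4, align 4) → ends 12; total 12 bytes, alignment 4
size at 0 (size 4, align 4) → ends 4
mtime at 4 (size 8, align 4) → ends 12
blocks at 12 (size 18, align 2) → ends 30
reserved at 30 (size 1, align 1) → ends 31
pad 1 to align 4 for attrs
attrs at 32 (size 12, align 4) → ends 44
within Slot: cpu at 4
32 + 4 = 36

36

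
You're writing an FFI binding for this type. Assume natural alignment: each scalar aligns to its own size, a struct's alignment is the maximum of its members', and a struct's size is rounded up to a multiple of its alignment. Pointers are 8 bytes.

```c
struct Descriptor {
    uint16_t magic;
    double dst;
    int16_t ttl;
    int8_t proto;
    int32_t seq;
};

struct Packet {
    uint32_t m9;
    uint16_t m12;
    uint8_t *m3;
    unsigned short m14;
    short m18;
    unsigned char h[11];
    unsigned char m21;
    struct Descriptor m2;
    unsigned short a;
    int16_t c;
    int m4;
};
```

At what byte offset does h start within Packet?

20

Descriptor: @0: magic [2B, align 2] → 2; +6 pad (align 8); @8: dst [8B, align 8] → 16; @16: ttl [2B, align 2] → 18; @18: proto [1B, align 1] → 19; +1 pad (align 4); @20: seq [4B, align 4] → 24; size 24, align 8
@0: m9 [4B, align 4] → 4
@4: m12 [2B, align 2] → 6
+2 pad (align 8)
@8: m3 [8B, align 8] → 16
@16: m14 [2B, align 2] → 18
@18: m18 [2B, align 2] → 20
@20: h [11B, align 1] → 31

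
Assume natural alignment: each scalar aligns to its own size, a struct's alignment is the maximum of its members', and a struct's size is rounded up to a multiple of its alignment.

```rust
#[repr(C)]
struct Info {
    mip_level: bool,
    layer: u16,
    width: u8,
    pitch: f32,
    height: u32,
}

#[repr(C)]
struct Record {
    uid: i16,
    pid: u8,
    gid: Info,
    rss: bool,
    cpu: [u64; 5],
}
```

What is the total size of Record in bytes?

Info: 0..1  mip_level  (1B, 1-aligned); 1..2  -- padding (1B); 2..4  layer  (2B, 2-aligned); 4..5  width  (1B, 1-aligned); 5..8  -- padding (3B); 8..12  pitch  (4B, 4-aligned); 12..16  height  (4B, 4-aligned); sizeof = 16, alignof = 4
0..2  uid  (2B, 2-aligned)
2..3  pid  (1B, 1-aligned)
3..4  -- padding (1B)
4..20  gid  (16B, 4-aligned)
20..21  rss  (1B, 1-aligned)
21..24  -- padding (3B)
24..64  cpu  (40B, 8-aligned)
sizeof = 64, alignof = 8

64 bytes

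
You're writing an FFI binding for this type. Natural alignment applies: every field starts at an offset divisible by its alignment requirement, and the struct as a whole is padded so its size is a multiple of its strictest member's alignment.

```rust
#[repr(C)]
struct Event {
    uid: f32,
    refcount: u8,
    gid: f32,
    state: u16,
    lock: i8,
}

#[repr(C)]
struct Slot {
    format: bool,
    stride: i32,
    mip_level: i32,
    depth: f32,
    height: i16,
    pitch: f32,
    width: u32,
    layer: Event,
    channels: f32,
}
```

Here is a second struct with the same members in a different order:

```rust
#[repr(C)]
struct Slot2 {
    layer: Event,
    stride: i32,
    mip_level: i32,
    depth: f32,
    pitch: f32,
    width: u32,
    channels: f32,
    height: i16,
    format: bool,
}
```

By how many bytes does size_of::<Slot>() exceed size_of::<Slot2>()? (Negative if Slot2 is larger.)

Event: uid at 0 (size 4, align 4) → ends 4; refcount at 4 (size 1, align 1) → ends 5; pad 3 to align 4 for gid; gid at 8 (size 4, align 4) → ends 12; state at 12 (size 2, align 2) → ends 14; lock at 14 (size 1, align 1) → ends 15; tail pad 1 to reach multiple of 4; total 16 bytes, alignment 4
format at 0 (size 1, align 1) → ends 1
pad 3 to align 4 for stride
stride at 4 (size 4, align 4) → ends 8
mip_level at 8 (size 4, align 4) → ends 12
depth at 12 (size 4, align 4) → ends 16
height at 16 (size 2, align 2) → ends 18
pad 2 to align 4 for pitch
pitch at 20 (size 4, align 4) → ends 24
width at 24 (size 4, align 4) → ends 28
layer at 28 (size 16, align 4) → ends 44
channels at 44 (size 4, align 4) → ends 48
total 48 bytes, alignment 4
— Slot2 —
layer at 0 (size 16, align 4) → ends 16
stride at 16 (size 4, align 4) → ends 20
mip_level at 20 (size 4, align 4) → ends 24
depth at 24 (size 4, align 4) → ends 28
pitch at 28 (size 4, align 4) → ends 32
width at 32 (size 4, align 4) → ends 36
channels at 36 (size 4, align 4) → ends 40
height at 40 (size 2, align 2) → ends 42
format at 42 (size 1, align 1) → ends 43
tail pad 1 to reach multiple of 4
total 44 bytes, alignment 4
48 − 44 = 4

4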